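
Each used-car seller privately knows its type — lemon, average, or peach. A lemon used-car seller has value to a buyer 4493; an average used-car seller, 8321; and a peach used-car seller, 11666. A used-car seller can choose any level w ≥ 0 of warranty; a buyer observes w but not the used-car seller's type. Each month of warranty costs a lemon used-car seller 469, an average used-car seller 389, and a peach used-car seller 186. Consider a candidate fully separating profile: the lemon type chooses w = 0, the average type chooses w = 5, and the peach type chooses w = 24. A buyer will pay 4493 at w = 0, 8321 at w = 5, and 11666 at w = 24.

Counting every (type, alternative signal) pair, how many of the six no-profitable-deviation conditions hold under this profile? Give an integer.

Peach (own payoff 11666 − 186×24 = 7202): to w=0 gives 4493 → no gain ✓; to w=5 gives 8321 − 186×5 = 7391 → profitable ✗.
Average (own payoff 8321 − 389×5 = 6376): to w=0 gives 4493 → no gain ✓; to w=24 gives 11666 − 389×24 = 2330 → no gain ✓.
Lemon (own payoff 4493): to w=5 gives 8321 − 469×5 = 5976 → profitable ✗; to w=24 gives 11666 − 469×24 = 410 → no gain ✓.
4 of the 6 constraints hold; not an equilibrium.

4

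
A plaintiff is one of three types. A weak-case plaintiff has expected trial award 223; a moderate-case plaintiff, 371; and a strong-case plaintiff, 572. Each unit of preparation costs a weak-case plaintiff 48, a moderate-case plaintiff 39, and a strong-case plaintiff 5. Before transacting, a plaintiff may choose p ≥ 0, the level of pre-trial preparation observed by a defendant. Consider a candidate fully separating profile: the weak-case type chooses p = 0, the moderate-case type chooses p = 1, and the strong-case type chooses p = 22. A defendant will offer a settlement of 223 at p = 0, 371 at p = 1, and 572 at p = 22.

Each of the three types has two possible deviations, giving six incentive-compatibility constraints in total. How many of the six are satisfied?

Strong-case (own payoff 572 − 5×22 = 462): to p=0 gives 223 → no gain ✓; to p=1 gives 371 − 5×1 = 366 → no gain ✓.
Moderate-case (own payoff 371 − 39×1 = 332): to p=0 gives 223 → no gain ✓; to p=22 gives 572 − 39×22 = -286 → no gain ✓.
Weak-case (own payoff 223): to p=1 gives 371 − 48×1 = 323 → profitable ✗; to p=22 gives 572 − 48×22 = -484 → no gain ✓.
5 of the 6 constraints hold; not an equilibrium.

5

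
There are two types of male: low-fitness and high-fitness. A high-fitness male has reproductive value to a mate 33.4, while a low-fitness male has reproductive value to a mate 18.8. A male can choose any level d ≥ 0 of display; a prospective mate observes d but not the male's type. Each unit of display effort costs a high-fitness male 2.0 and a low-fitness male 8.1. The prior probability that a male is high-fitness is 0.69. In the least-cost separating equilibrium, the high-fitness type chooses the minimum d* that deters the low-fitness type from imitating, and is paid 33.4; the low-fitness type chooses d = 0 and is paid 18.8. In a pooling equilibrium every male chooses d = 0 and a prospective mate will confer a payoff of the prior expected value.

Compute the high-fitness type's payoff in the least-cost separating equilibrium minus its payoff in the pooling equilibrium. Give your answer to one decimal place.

Least-cost separating signal: d* solves 18.8 = 33.4 − 8.1·d*, so d* = (33.4 − 18.8)/8.1 ≈ 1.8025.
High-fitness type's separating payoff: 33.4 − 2.0 × d* = 33.4 − 2.0 × (33.4 − 18.8)/8.1 = 33.4 − 29.2/8.1 ≈ 29.795.
Pooling payoff: 0.69 × 33.4 + 0.31 × 18.8 = 28.874.
Difference: 29.795 − 28.874 = 0.921, i.e. 0.9 to one decimal place.
The high-fitness type prefers to separate.

0.9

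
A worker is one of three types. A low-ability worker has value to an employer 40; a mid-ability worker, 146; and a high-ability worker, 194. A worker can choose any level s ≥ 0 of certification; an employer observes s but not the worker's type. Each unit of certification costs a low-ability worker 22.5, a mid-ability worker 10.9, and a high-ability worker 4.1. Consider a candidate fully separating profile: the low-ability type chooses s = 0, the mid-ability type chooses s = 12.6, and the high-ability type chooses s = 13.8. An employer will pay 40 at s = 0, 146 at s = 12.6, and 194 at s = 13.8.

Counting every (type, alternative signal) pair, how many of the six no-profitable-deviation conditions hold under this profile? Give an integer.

Mid-ability (own payoff 146 − 10.9×12.6 = 8.66): to s=0 gives 40 → profitable ✗; to s=13.8 gives 194 − 10.9×13.8 = 43.58 → profitable ✗.
High-ability (own payoff 194 − 4.1×13.8 = 137.42): to s=0 gives 40 → no gain ✓; to s=12.6 gives 146 − 4.1×12.6 = 94.34 → no gain ✓.
Low-ability (own payoff 40): to s=12.6 gives 146 − 22.5×12.6 = -137.5 → no gain ✓; to s=13.8 gives 194 − 22.5×13.8 = -116.5 → no gain ✓.
4 of the 6 constraints hold; not an equilibrium.

4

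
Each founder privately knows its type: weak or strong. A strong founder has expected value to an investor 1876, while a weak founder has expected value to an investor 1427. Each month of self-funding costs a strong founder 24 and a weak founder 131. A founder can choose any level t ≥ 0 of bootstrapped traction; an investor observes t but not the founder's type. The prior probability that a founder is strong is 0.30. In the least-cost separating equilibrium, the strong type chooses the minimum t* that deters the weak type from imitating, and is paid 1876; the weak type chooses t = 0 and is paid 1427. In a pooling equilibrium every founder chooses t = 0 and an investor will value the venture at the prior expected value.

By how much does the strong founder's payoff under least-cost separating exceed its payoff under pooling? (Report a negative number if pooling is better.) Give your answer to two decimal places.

Least-cost separating signal: t* solves 1427 = 1876 − 131·t*, so t* = (1876 − 1427)/131 ≈ 3.4275.
Strong type's separating payoff: 1876 − 24 × t* = 1876 − 24 × (1876 − 1427)/131 = 1876 − 10776/131 ≈ 1793.7405.
Pooling payoff: 0.30 × 1876 + 0.70 × 1427 = 1561.7.
Difference: 1793.7405 − 1561.7 = 232.0405, i.e. 232.04 to two decimal places.
The strong type prefers to separate.

232.04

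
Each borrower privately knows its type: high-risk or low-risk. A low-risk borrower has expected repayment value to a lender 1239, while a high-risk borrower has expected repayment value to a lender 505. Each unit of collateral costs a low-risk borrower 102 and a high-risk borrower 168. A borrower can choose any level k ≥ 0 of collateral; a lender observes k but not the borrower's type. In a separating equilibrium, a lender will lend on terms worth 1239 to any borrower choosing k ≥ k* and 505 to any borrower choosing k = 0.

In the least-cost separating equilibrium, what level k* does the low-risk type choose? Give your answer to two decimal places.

A high-risk borrower choosing k = 0 receives 505.
Imitating at k* instead would pay 1239 at cost 168·k*, netting 1239 − 168·k*.
Indifference: 505 = 1239 − 168·k*, so k* = (1239 − 505) / 168 ≈ 4.37.
At k* the high-risk type's incentive constraint just binds; the low-risk type strictly prefers k* since its per-unit cost is lower.

4.37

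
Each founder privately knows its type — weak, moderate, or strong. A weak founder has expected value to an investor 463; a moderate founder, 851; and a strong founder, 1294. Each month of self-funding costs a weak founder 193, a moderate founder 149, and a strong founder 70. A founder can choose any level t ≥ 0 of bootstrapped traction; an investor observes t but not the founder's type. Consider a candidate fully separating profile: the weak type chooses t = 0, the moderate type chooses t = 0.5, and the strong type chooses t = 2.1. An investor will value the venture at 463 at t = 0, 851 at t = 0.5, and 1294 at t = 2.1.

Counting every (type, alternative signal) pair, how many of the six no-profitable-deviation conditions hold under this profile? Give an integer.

3

Strong (own payoff 1294 − 70×2.1 = 1147): to t=0 gives 463 → no gain ✓; to t=0.5 gives 851 − 70×0.5 = 816 → no gain ✓.
Moderate (own payoff 851 − 149×0.5 = 776.5): to t=0 gives 463 → no gain ✓; to t=2.1 gives 1294 − 149×2.1 = 981.1 → profitable ✗.
Weak (own payoff 463): to t=0.5 gives 851 − 193×0.5 = 754.5 → profitable ✗; to t=2.1 gives 1294 − 193×2.1 = 888.7 → profitable ✗.
3 of the 6 constraints hold; not an equilibrium.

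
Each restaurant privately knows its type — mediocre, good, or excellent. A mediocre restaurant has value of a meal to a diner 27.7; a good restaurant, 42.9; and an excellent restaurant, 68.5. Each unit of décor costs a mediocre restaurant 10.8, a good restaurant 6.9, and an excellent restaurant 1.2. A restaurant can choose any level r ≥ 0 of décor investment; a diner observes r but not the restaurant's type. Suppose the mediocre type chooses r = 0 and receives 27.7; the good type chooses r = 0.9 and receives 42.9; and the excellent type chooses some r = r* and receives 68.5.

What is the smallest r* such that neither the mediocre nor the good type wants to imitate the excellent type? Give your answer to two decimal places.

Good type (on-path payoff 42.9 − 6.9×0.9 = 36.69) won't mimic when 36.69 ≥ 68.5 − 6.9·r*, i.e. r* ≥ 4.61.
Mediocre type (on-path payoff 27.7) won't mimic when 27.7 ≥ 68.5 − 10.8·r*, i.e. r* ≥ 3.78.
Both must hold, so r* = max(3.78, 4.61) = 4.61. The good type's constraint binds.

4.61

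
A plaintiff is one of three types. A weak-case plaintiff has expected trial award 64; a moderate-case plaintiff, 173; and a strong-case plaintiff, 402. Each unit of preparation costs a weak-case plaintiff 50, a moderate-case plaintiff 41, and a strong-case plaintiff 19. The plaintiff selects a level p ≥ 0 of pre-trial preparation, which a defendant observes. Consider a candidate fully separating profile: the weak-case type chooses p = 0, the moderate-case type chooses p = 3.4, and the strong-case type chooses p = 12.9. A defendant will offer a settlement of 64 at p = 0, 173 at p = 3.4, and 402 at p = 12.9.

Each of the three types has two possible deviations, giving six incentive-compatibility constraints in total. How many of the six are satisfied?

Weak-case (own payoff 64): to p=3.4 gives 173 − 50×3.4 = 3 → no gain ✓; to p=12.9 gives 402 − 50×12.9 = -243 → no gain ✓.
Strong-case (own payoff 402 − 19×12.9 = 156.9): to p=0 gives 64 → no gain ✓; to p=3.4 gives 173 − 19×3.4 = 108.4 → no gain ✓.
Moderate-case (own payoff 173 − 41×3.4 = 33.6): to p=0 gives 64 → profitable ✗; to p=12.9 gives 402 − 41×12.9 = -126.9 → no gain ✓.
5 of the 6 constraints hold; not an equilibrium.

5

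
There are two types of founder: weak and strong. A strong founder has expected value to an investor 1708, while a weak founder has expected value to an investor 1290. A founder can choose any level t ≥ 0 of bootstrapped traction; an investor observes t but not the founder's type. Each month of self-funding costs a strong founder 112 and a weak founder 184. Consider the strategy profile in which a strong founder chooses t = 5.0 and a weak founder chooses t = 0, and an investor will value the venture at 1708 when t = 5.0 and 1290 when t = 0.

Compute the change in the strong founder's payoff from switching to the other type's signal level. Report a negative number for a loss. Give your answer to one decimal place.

Playing t = 5.0 the strong founder receives 1708 − 112 × 5.0 = 1148.
Deviating to t = 0 yields 1290 instead.
Gain from deviating: 1290 − 1148 = 142.0.
The gain is positive, so the strong type's incentive-compatibility constraint is violated — this profile is not a separating equilibrium.

142.0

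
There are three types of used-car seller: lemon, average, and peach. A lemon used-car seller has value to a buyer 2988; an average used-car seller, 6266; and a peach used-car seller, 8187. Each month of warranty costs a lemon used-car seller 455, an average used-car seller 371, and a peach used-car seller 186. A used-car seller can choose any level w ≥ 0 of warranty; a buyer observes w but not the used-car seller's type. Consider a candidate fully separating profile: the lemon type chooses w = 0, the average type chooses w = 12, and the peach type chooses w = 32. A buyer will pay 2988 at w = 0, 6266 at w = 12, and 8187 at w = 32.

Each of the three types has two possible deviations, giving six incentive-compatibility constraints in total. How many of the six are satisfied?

3

Peach (own payoff 8187 − 186×32 = 2235): to w=0 gives 2988 → profitable ✗; to w=12 gives 6266 − 186×12 = 4034 → profitable ✗.
Lemon (own payoff 2988): to w=12 gives 6266 − 455×12 = 806 → no gain ✓; to w=32 gives 8187 − 455×32 = -6373 → no gain ✓.
Average (own payoff 6266 − 371×12 = 1814): to w=0 gives 2988 → profitable ✗; to w=32 gives 8187 − 371×32 = -3685 → no gain ✓.
3 of the 6 constraints hold; not an equilibrium.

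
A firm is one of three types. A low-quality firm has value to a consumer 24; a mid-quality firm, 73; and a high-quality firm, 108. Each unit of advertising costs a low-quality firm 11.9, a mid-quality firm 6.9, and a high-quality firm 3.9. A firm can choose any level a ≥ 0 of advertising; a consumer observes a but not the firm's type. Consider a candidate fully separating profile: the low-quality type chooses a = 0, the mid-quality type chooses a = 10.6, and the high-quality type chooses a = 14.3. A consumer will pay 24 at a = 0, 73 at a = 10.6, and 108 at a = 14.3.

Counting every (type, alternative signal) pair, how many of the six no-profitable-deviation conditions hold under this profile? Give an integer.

4

Low-quality (own payoff 24): to a=10.6 gives 73 − 11.9×10.6 = -53.14 → no gain ✓; to a=14.3 gives 108 − 11.9×14.3 = -62.17 → no gain ✓.
High-quality (own payoff 108 − 3.9×14.3 = 52.23): to a=0 gives 24 → no gain ✓; to a=10.6 gives 73 − 3.9×10.6 = 31.66 → no gain ✓.
Mid-quality (own payoff 73 − 6.9×10.6 = -0.14): to a=0 gives 24 → profitable ✗; to a=14.3 gives 108 − 6.9×14.3 = 9.33 → profitable ✗.
4 of the 6 constraints hold; not an equilibrium.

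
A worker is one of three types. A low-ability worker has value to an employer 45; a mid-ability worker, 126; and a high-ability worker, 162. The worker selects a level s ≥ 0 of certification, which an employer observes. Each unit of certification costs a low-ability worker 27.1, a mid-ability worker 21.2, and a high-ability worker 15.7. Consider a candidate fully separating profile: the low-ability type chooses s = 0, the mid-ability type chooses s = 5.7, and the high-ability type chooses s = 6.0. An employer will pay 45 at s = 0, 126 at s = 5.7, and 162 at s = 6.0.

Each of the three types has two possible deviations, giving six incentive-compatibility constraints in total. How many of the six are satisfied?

High-ability (own payoff 162 − 15.7×6.0 = 67.8): to s=0 gives 45 → no gain ✓; to s=5.7 gives 126 − 15.7×5.7 = 36.51 → no gain ✓.
Mid-ability (own payoff 126 − 21.2×5.7 = 5.16): to s=0 gives 45 → profitable ✗; to s=6.0 gives 162 − 21.2×6.0 = 34.8 → profitable ✗.
Low-ability (own payoff 45): to s=5.7 gives 126 − 27.1×5.7 = -28.47 → no gain ✓; to s=6.0 gives 162 − 27.1×6.0 = -0.6 → no gain ✓.
4 of the 6 constraints hold; not an equilibrium.

4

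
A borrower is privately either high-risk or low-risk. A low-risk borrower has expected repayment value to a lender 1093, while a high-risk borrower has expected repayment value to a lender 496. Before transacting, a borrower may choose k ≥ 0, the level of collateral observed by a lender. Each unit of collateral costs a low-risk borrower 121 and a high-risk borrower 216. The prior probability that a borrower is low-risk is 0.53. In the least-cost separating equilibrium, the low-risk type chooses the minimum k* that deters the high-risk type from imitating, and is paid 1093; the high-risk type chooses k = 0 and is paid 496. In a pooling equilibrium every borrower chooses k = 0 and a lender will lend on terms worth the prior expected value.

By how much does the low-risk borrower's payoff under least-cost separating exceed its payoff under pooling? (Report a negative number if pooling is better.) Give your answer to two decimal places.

-53.84

Least-cost separating signal: k* solves 496 = 1093 − 216·k*, so k* = (1093 − 496)/216 ≈ 2.7639.
Low-risk type's separating payoff: 1093 − 121 × k* = 1093 − 121 × (1093 − 496)/216 = 1093 − 72237/216 ≈ 758.5694.
Pooling payoff: 0.53 × 1093 + 0.47 × 496 = 812.41.
Difference: 758.5694 − 812.41 = -53.8406, i.e. -53.84 to two decimal places.
The low-risk type would prefer the pooling outcome.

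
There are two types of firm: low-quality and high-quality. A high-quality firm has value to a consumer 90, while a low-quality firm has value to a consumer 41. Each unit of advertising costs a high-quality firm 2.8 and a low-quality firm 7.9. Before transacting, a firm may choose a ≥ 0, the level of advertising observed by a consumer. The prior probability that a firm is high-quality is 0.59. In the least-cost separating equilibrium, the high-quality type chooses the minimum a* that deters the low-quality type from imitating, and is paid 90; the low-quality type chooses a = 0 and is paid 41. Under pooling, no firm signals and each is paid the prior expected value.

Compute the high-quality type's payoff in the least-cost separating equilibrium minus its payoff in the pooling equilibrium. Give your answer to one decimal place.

Least-cost separating signal: a* solves 41 = 90 − 7.9·a*, so a* = (90 − 41)/7.9 ≈ 6.2025.
High-quality type's separating payoff: 90 − 2.8 × a* = 90 − 2.8 × (90 − 41)/7.9 = 90 − 137.2/7.9 ≈ 72.633.
Pooling payoff: 0.59 × 90 + 0.41 × 41 = 69.91.
Difference: 72.633 − 69.91 = 2.723, i.e. 2.7 to one decimal place.
The high-quality type prefers to separate.

2.7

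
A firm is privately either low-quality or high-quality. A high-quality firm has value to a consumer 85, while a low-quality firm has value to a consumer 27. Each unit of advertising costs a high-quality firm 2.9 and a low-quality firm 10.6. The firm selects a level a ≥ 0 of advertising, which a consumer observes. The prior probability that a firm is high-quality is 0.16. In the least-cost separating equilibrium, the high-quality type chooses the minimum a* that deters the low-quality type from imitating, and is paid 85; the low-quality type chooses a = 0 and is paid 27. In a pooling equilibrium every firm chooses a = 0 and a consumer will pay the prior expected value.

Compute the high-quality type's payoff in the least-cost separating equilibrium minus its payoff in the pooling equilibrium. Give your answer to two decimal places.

Least-cost separating signal: a* solves 27 = 85 − 10.6·a*, so a* = (85 − 27)/10.6 ≈ 5.4717.
High-quality type's separating payoff: 85 − 2.9 × a* = 85 − 2.9 × (85 − 27)/10.6 = 85 − 168.2/10.6 ≈ 69.1321.
Pooling payoff: 0.16 × 85 + 0.84 × 27 = 36.28.
Difference: 69.1321 − 36.28 = 32.8521, i.e. 32.85 to two decimal places.
The high-quality type prefers to separate.

32.85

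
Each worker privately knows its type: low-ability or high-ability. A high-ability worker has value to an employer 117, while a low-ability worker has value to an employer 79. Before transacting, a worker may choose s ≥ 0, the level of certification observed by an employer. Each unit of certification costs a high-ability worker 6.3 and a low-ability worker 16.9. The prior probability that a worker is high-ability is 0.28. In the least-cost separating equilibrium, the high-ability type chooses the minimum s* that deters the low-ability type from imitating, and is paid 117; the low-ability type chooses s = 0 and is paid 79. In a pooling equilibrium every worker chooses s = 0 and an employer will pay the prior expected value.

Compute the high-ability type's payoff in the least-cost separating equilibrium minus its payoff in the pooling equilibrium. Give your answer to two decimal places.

Least-cost separating signal: s* solves 79 = 117 − 16.9·s*, so s* = (117 − 79)/16.9 ≈ 2.2485.
High-ability type's separating payoff: 117 − 6.3 × s* = 117 − 6.3 × (117 − 79)/16.9 = 117 − 239.4/16.9 ≈ 102.8343.
Pooling payoff: 0.28 × 117 + 0.72 × 79 = 89.64.
Difference: 102.8343 − 89.64 = 13.1943, i.e. 13.19 to two decimal places.
The high-ability type prefers to separate.

13.19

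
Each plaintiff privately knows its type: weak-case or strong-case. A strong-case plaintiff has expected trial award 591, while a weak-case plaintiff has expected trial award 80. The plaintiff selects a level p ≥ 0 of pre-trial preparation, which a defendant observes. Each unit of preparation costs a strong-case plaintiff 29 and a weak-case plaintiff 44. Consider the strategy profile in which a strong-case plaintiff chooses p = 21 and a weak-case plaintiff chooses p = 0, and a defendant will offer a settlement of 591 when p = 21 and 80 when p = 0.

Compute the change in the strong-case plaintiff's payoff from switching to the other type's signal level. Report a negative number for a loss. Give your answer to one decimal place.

Playing p = 21 the strong-case plaintiff receives 591 − 29 × 21 = -18.
Deviating to p = 0 yields 80 instead.
Gain from deviating: 80 − (-18) = 98.0.
The gain is positive, so the strong-case type's incentive-compatibility constraint is violated — this profile is not a separating equilibrium.

98.0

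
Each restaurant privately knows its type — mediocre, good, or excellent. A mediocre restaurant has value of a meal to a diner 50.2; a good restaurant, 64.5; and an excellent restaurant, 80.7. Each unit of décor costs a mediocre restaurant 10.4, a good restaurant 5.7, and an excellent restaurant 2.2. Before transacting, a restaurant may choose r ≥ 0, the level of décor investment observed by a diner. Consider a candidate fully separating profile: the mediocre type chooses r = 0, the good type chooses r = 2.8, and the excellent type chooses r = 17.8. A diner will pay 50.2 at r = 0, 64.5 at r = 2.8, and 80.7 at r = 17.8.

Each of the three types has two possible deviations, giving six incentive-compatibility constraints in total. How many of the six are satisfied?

3

Excellent (own payoff 80.7 − 2.2×17.8 = 41.54): to r=0 gives 50.2 → profitable ✗; to r=2.8 gives 64.5 − 2.2×2.8 = 58.34 → profitable ✗.
Mediocre (own payoff 50.2): to r=2.8 gives 64.5 − 10.4×2.8 = 35.38 → no gain ✓; to r=17.8 gives 80.7 − 10.4×17.8 = -104.42 → no gain ✓.
Good (own payoff 64.5 − 5.7×2.8 = 48.54): to r=0 gives 50.2 → profitable ✗; to r=17.8 gives 80.7 − 5.7×17.8 = -20.76 → no gain ✓.
3 of the 6 constraints hold; not an equilibrium.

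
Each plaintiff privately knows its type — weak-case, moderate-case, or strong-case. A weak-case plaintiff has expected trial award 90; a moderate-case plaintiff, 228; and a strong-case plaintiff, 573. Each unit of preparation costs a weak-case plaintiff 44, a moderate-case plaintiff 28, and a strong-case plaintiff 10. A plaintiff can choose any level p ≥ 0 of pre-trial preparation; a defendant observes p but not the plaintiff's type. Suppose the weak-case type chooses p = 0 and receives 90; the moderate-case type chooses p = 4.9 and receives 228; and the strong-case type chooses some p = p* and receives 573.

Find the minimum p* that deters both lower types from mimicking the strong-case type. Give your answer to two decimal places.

Moderate-case type (on-path payoff 228 − 28×4.9 = 90.8) won't mimic when 90.8 ≥ 573 − 28·p*, i.e. p* ≥ 17.22.
Weak-case type (on-path payoff 90) won't mimic when 90 ≥ 573 − 44·p*, i.e. p* ≥ 10.98.
Both must hold, so p* = max(10.98, 17.22) = 17.22. The moderate-case type's constraint binds.

17.22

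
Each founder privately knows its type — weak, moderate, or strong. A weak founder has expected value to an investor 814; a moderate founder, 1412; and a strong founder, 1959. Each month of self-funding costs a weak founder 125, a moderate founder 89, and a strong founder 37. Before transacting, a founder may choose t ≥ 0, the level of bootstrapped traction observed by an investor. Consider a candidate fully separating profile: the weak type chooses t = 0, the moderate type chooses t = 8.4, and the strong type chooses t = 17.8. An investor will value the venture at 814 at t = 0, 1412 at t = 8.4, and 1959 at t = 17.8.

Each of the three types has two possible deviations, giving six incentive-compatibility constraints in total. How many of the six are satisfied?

5

Moderate (own payoff 1412 − 89×8.4 = 664.4): to t=0 gives 814 → profitable ✗; to t=17.8 gives 1959 − 89×17.8 = 374.8 → no gain ✓.
Strong (own payoff 1959 − 37×17.8 = 1300.4): to t=0 gives 814 → no gain ✓; to t=8.4 gives 1412 − 37×8.4 = 1101.2 → no gain ✓.
Weak (own payoff 814): to t=8.4 gives 1412 − 125×8.4 = 362 → no gain ✓; to t=17.8 gives 1959 − 125×17.8 = -266 → no gain ✓.
5 of the 6 constraints hold; not an equilibrium.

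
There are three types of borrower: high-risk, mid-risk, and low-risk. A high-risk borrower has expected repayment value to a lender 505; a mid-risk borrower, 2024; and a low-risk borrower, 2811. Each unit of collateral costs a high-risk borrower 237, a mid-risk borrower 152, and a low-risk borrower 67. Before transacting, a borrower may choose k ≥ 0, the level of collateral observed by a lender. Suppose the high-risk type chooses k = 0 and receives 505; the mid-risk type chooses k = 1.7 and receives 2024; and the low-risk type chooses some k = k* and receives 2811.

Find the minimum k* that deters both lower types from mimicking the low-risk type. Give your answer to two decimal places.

High-risk type (on-path payoff 505) won't mimic when 505 ≥ 2811 − 237·k*, i.e. k* ≥ 9.73.
Mid-risk type (on-path payoff 2024 − 152×1.7 = 1765.6) won't mimic when 1765.6 ≥ 2811 − 152·k*, i.e. k* ≥ 6.88.
Both must hold, so k* = max(9.73, 6.88) = 9.73. The high-risk type's constraint binds.

9.73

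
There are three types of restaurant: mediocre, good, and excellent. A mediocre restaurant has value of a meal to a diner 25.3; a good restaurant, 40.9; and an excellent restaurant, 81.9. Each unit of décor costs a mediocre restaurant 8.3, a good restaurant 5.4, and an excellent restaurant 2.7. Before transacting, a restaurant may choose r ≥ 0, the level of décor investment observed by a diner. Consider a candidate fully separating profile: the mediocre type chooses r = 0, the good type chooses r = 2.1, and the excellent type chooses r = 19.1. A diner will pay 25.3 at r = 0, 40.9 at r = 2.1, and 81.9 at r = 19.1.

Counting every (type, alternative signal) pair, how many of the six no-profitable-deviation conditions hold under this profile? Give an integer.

Excellent (own payoff 81.9 − 2.7×19.1 = 30.33): to r=0 gives 25.3 → no gain ✓; to r=2.1 gives 40.9 − 2.7×2.1 = 35.23 → profitable ✗.
Mediocre (own payoff 25.3): to r=2.1 gives 40.9 − 8.3×2.1 = 23.47 → no gain ✓; to r=19.1 gives 81.9 − 8.3×19.1 = -76.63 → no gain ✓.
Good (own payoff 40.9 − 5.4×2.1 = 29.56): to r=0 gives 25.3 → no gain ✓; to r=19.1 gives 81.9 − 5.4×19.1 = -21.24 → no gain ✓.
5 of the 6 constraints hold; not an equilibrium.

5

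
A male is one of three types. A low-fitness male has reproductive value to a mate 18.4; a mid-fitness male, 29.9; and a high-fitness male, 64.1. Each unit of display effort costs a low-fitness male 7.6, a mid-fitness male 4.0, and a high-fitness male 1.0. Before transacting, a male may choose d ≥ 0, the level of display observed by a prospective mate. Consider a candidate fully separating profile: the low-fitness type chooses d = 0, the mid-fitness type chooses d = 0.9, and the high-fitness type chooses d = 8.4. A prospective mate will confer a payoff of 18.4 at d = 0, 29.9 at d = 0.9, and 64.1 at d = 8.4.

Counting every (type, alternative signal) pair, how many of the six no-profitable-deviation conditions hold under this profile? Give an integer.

4

Low-fitness (own payoff 18.4): to d=0.9 gives 29.9 − 7.6×0.9 = 23.06 → profitable ✗; to d=8.4 gives 64.1 − 7.6×8.4 = 0.26 → no gain ✓.
Mid-fitness (own payoff 29.9 − 4.0×0.9 = 26.3): to d=0 gives 18.4 → no gain ✓; to d=8.4 gives 64.1 − 4.0×8.4 = 30.5 → profitable ✗.
High-fitness (own payoff 64.1 − 1.0×8.4 = 55.7): to d=0 gives 18.4 → no gain ✓; to d=0.9 gives 29.9 − 1.0×0.9 = 29 → no gain ✓.
4 of the 6 constraints hold; not an equilibrium.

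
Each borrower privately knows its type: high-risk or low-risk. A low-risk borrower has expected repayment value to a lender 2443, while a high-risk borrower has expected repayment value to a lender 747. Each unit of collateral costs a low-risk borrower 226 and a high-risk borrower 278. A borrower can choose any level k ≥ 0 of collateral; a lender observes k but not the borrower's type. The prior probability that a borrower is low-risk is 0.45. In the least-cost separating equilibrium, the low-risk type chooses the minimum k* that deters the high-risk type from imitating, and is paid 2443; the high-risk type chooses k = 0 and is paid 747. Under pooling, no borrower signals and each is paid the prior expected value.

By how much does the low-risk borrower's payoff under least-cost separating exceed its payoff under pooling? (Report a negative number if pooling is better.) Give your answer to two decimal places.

-445.96

Least-cost separating signal: k* solves 747 = 2443 − 278·k*, so k* = (2443 − 747)/278 ≈ 6.1007.
Low-risk type's separating payoff: 2443 − 226 × k* = 2443 − 226 × (2443 − 747)/278 = 2443 − 383296/278 ≈ 1064.2374.
Pooling payoff: 0.45 × 2443 + 0.55 × 747 = 1510.2.
Difference: 1064.2374 − 1510.2 = -445.9626, i.e. -445.96 to two decimal places.
The low-risk type would prefer the pooling outcome.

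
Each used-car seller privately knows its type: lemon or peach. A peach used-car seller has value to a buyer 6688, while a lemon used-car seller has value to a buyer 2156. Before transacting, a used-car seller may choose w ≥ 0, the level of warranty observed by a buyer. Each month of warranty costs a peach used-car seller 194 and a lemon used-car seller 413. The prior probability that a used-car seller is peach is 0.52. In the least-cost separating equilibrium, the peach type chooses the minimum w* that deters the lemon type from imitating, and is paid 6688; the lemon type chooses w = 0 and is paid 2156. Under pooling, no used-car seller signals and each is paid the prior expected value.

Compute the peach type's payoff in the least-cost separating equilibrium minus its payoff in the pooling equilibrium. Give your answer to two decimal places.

Least-cost separating signal: w* solves 2156 = 6688 − 413·w*, so w* = (6688 − 2156)/413 ≈ 10.9734.
Peach type's separating payoff: 6688 − 194 × w* = 6688 − 194 × (6688 − 2156)/413 = 6688 − 879208/413 ≈ 4559.1671.
Pooling payoff: 0.52 × 6688 + 0.48 × 2156 = 4512.64.
Difference: 4559.1671 − 4512.64 = 46.5271, i.e. 46.53 to two decimal places.
The peach type prefers to separate.

46.53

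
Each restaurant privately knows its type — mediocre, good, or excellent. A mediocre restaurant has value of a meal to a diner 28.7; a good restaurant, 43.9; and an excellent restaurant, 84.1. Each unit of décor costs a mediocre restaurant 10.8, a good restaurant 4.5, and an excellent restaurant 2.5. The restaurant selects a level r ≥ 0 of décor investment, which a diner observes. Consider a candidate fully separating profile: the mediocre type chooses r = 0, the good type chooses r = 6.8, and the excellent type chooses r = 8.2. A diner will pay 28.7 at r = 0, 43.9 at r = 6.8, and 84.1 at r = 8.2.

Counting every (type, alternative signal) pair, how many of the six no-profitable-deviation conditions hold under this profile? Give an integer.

Excellent (own payoff 84.1 − 2.5×8.2 = 63.6): to r=0 gives 28.7 → no gain ✓; to r=6.8 gives 43.9 − 2.5×6.8 = 26.9 → no gain ✓.
Mediocre (own payoff 28.7): to r=6.8 gives 43.9 − 10.8×6.8 = -29.54 → no gain ✓; to r=8.2 gives 84.1 − 10.8×8.2 = -4.46 → no gain ✓.
Good (own payoff 43.9 − 4.5×6.8 = 13.3): to r=0 gives 28.7 → profitable ✗; to r=8.2 gives 84.1 − 4.5×8.2 = 47.2 → profitable ✗.
4 of the 6 constraints hold; not an equilibrium.

4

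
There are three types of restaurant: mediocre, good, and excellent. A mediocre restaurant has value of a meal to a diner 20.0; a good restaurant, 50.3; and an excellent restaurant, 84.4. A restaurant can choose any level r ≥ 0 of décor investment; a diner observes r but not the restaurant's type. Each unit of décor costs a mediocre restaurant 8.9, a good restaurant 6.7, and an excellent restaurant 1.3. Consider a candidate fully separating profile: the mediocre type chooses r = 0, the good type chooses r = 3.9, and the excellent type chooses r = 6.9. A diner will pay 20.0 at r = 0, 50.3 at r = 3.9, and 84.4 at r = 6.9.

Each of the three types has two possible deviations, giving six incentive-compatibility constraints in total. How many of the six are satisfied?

Mediocre (own payoff 20.0): to r=3.9 gives 50.3 − 8.9×3.9 = 15.59 → no gain ✓; to r=6.9 gives 84.4 − 8.9×6.9 = 22.99 → profitable ✗.
Good (own payoff 50.3 − 6.7×3.9 = 24.17): to r=0 gives 20.0 → no gain ✓; to r=6.9 gives 84.4 − 6.7×6.9 = 38.17 → profitable ✗.
Excellent (own payoff 84.4 − 1.3×6.9 = 75.43): to r=0 gives 20.0 → no gain ✓; to r=3.9 gives 50.3 − 1.3×3.9 = 45.23 → no gain ✓.
4 of the 6 constraints hold; not an equilibrium.

4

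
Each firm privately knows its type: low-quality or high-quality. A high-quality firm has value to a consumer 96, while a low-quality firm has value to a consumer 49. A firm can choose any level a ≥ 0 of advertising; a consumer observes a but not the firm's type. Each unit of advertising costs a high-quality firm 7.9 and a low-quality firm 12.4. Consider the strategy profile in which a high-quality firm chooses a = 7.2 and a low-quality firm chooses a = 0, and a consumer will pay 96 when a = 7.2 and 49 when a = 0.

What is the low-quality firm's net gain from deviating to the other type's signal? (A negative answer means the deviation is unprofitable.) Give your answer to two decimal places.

-42.28

Playing a = 0 the low-quality firm receives 49.
Deviating to a = 7.2 brings payment 96 at cost 12.4 × 7.2 = 89.28, netting 6.72.
Gain from deviating: 6.72 − 49 = -42.28.
The gain is negative, so the low-quality type's incentive-compatibility constraint is satisfied.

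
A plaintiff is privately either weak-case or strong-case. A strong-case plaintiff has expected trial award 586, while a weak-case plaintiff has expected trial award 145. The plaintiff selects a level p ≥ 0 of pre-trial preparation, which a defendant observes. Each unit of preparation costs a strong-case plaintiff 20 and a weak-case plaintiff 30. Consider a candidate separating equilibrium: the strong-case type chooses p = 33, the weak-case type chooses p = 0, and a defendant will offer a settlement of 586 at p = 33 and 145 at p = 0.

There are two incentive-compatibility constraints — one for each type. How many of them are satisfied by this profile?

Strong-case type: signal → 586 − 20 × 33 = -74; deviate to 0 → 145. IC fails (-74 < 145).
Weak-case type: stay at 0 → 145; mimic → 586 − 30 × 33 = -404. IC holds (145 ≥ -404).
1 of 2 constraints hold, so this profile is not an equilibrium.

1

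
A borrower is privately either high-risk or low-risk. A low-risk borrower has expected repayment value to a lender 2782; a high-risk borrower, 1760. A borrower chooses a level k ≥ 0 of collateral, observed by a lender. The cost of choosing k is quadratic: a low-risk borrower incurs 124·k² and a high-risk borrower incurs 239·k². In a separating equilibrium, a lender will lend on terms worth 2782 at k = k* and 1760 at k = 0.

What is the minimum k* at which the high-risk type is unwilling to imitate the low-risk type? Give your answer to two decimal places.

The high-risk type at k = 0 receives 1760; imitating at k* yields 2782 − 239·k*².
Indifference: 1760 = 2782 − 239·k*², so k*² = (2782 − 1760) / 239 ≈ 4.2762.
k* = √4.2762 ≈ 2.07.

2.07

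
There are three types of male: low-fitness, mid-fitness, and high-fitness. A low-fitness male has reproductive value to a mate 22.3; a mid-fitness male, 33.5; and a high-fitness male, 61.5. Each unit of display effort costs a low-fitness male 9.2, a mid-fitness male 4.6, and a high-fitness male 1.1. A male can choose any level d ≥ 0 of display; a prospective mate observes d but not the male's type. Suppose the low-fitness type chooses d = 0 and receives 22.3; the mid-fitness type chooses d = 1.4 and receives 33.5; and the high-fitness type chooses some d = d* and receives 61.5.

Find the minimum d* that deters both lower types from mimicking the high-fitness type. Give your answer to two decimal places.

7.49

Mid-fitness type (on-path payoff 33.5 − 4.6×1.4 = 27.06) won't mimic when 27.06 ≥ 61.5 − 4.6·d*, i.e. d* ≥ 7.49.
Low-fitness type (on-path payoff 22.3) won't mimic when 22.3 ≥ 61.5 − 9.2·d*, i.e. d* ≥ 4.26.
Both must hold, so d* = max(4.26, 7.49) = 7.49. The mid-fitness type's constraint binds.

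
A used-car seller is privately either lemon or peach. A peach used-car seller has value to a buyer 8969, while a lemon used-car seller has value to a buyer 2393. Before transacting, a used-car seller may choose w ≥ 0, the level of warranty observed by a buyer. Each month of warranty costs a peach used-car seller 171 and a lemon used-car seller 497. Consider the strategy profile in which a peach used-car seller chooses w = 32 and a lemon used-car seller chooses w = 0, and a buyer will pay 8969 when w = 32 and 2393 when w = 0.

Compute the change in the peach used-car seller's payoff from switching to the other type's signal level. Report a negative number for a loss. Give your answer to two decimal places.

-1104.00

Playing w = 32 the peach used-car seller receives 8969 − 171 × 32 = 3497.
Deviating to w = 0 yields 2393 instead.
Gain from deviating: 2393 − 3497 = -1104.00.
The gain is negative, so the peach type's incentive-compatibility constraint is satisfied.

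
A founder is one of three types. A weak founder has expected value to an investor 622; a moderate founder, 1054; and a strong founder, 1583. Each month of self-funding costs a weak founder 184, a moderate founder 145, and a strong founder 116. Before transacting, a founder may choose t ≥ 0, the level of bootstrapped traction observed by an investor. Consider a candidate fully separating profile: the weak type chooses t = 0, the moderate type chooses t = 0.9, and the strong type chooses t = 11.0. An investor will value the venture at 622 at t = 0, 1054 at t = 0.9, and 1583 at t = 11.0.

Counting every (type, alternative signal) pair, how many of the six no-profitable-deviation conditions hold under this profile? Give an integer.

Strong (own payoff 1583 − 116×11.0 = 307): to t=0 gives 622 → profitable ✗; to t=0.9 gives 1054 − 116×0.9 = 949.6 → profitable ✗.
Weak (own payoff 622): to t=0.9 gives 1054 − 184×0.9 = 888.4 → profitable ✗; to t=11.0 gives 1583 − 184×11.0 = -441 → no gain ✓.
Moderate (own payoff 1054 − 145×0.9 = 923.5): to t=0 gives 622 → no gain ✓; to t=11.0 gives 1583 − 145×11.0 = -12 → no gain ✓.
3 of the 6 constraints hold; not an equilibrium.

3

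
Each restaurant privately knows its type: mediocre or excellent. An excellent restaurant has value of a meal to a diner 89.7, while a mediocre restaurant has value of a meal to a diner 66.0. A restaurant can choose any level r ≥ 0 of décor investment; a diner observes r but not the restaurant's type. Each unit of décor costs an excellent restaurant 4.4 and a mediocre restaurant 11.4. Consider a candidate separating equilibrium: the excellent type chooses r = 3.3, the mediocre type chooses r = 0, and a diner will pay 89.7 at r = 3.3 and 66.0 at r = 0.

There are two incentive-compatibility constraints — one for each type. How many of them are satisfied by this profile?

Mediocre type: stay at 0 → 66.0; mimic → 89.7 − 11.4 × 3.3 = 52.08. IC holds (66.0 ≥ 52.08).
Excellent type: signal → 89.7 − 4.4 × 3.3 = 75.18; deviate to 0 → 66.0. IC holds (75.18 ≥ 66.0).
2 of 2 constraints hold, so this is a separating equilibrium.

2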